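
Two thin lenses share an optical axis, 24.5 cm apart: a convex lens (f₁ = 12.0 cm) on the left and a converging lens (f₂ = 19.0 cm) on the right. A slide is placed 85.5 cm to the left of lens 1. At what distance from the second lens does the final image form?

23.7 cm

Lens 1: 1/d_i1 = 1/f₁ − 1/d_o1 = 1/(12.0) − 1/(85.5) = 0.07164, so d_i1 = 13.96 cm.
The intermediate image is 13.96 cm to the right of lens 1, which is 24.5 − (13.96) = 10.54 cm to the left of lens 2, so d_o2 = +10.54 cm.
Lens 2: 1/d_i2 = 1/f₂ − 1/d_o2 = 1/(19.0) − 1/(10.54) = -0.04225, so d_i2 = -23.7 cm.
The final image is virtual, 23.7 cm to the left of lens 2 (overall magnification ≈ -0.37).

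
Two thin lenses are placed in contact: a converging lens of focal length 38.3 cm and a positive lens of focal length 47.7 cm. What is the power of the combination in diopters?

P = +4.71 D

P₁ = 1/f₁ = 1/(0.383 m) = +2.611 D; P₂ = 1/f₂ = 1/(0.477 m) = +2.096 D.
For thin lenses in contact, P = P₁ + P₂ = (+2.611) + (+2.096) = +4.71 D.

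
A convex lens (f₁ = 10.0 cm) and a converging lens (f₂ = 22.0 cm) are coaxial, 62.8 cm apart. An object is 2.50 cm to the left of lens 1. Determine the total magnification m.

m = -0.665

Lens 1: 1/d_i1 = 1/(10.0) − 1/(2.50) = -0.3000, so d_i1 = -3.333 cm; m₁ = −d_i1/d_o1 = +1.333.
d_o2 = 62.8 − (-3.333) = 66.13 cm.
Lens 2: 1/d_i2 = 1/(22.0) − 1/(66.13) = 0.03033, so d_i2 = 32.97 cm; m₂ = −d_i2/d_o2 = -0.4985.
m = m₁·m₂ = (+1.333)(-0.4985) = -0.665.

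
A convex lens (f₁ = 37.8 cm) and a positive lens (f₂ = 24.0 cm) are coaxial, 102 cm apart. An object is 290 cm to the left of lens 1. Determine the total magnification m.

m = +0.104

Lens 1: 1/d_i1 = 1/(37.8) − 1/(290) = 0.02301, so d_i1 = 43.47 cm; m₁ = −d_i1/d_o1 = -0.1499.
d_o2 = 102 − (43.47) = 58.53 cm.
Lens 2: 1/d_i2 = 1/(24.0) − 1/(58.53) = 0.02458, so d_i2 = 40.68 cm; m₂ = −d_i2/d_o2 = -0.6950.
m = m₁·m₂ = (-0.1499)(-0.6950) = +0.104.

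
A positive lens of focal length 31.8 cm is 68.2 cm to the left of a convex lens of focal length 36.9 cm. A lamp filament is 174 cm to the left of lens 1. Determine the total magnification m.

Lens 1: 1/d_i1 = 1/(31.8) − 1/(174) = 0.02570, so d_i1 = 38.91 cm; m₁ = −d_i1/d_o1 = -0.2236.
d_o2 = 68.2 − (38.91) = 29.29 cm.
Lens 2: 1/d_i2 = 1/(36.9) − 1/(29.29) = -0.007041, so d_i2 = -142.0 cm; m₂ = −d_i2/d_o2 = +4.849.
m = m₁·m₂ = (-0.2236)(+4.849) = -1.08.

m = -1.08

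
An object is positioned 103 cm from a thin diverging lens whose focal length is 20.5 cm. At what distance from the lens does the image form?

17.1 cm

For a diverging lens, f = -20.5 cm.
Thin-lens equation: 1/q = 1/f − 1/p = 1/(-20.50) − 1/(103) = -0.04878 − 0.009709 = -0.05849, so q = -17.1 cm.
The image is virtual, upright and reduced, on the same side as the object.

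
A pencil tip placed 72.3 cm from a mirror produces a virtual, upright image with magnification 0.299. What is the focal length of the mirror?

m = −d_i/d_o ⇒ d_i = −m·d_o = −(+0.299)·(72.3) = -21.62 cm.
1/f = 1/d_o + 1/d_i = 1/(72.3) + 1/(-21.62) = -0.03242, so f = -30.8 cm.
Since f is negative, the mirror is convex.

f = -30.8 cm (convex)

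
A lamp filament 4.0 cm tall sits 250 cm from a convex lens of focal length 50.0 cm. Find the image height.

1/d_i = 1/f − 1/d_o = 1/(50.00) − 1/(250) = 0.01600, so d_i = 62.50 cm.
m = −d_i/d_o = -0.2500.
|h_i| = |m|·h_o = 0.2500 × 4.0 = 1.00 cm. The image is real, inverted and reduced, on the far side of the lens.

1.00 cm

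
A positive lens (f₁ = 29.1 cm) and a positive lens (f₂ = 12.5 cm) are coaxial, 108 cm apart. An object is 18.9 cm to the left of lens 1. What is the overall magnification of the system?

Lens 1: 1/d_i1 = 1/(29.1) − 1/(18.9) = -0.01855, so d_i1 = -53.92 cm; m₁ = −d_i1/d_o1 = +2.853.
d_o2 = 108 − (-53.92) = 161.9 cm.
Lens 2: 1/d_i2 = 1/(12.5) − 1/(161.9) = 0.07382, so d_i2 = 13.55 cm; m₂ = −d_i2/d_o2 = -0.08367.
m = m₁·m₂ = (+2.853)(-0.08367) = -0.239.

m = -0.239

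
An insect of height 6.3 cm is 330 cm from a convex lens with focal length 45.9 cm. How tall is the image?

1.02 cm

1/d_i = 1/f − 1/d_o = 1/(45.90) − 1/(330) = 0.01876, so d_i = 53.32 cm.
m = −d_i/d_o = -0.1616.
|h_i| = |m|·h_o = 0.1616 × 6.3 = 1.02 cm. The image is real, inverted and reduced, on the far side of the lens.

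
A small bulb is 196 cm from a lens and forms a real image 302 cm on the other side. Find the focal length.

f = 119 cm (converging)

Real image ⇒ d_i = +302 cm.
1/f = 1/d_o + 1/d_i = 1/(196) + 1/(302) = 0.008413, so f = 119 cm.
Since f is positive, the lens is converging.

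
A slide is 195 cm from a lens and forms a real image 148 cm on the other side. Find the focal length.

Real image ⇒ d_i = +148 cm.
1/f = 1/d_o + 1/d_i = 1/(195) + 1/(148) = 0.01188, so f = 84.1 cm.
Since f is positive, the lens is converging.

f = 84.1 cm (converging)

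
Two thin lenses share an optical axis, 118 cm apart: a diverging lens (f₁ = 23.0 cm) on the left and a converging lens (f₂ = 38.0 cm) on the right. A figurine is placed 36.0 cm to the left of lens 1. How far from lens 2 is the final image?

Lens 1 is diverging, so f₁ = −23.0 cm.
Lens 1: 1/d_i1 = 1/f₁ − 1/d_o1 = 1/(-23.0) − 1/(36.0) = -0.07126, so d_i1 = -14.03 cm.
The intermediate image is 14.03 cm to the left of lens 1 (virtual), which is 118 − (-14.03) = 132.0 cm to the left of lens 2, so d_o2 = +132.0 cm.
Lens 2: 1/d_i2 = 1/f₂ − 1/d_o2 = 1/(38.0) − 1/(132.0) = 0.01874, so d_i2 = 53.4 cm.
The final image is real, 53.4 cm to the right of lens 2 (overall magnification ≈ -0.16).

53.4 cm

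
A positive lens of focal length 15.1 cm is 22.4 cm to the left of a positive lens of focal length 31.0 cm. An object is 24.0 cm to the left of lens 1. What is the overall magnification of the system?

m = -1.07

Lens 1: 1/d_i1 = 1/(15.1) − 1/(24.0) = 0.02456, so d_i1 = 40.72 cm; m₁ = −d_i1/d_o1 = -1.697.
d_o2 = 22.4 − (40.72) = -18.32 cm (virtual object).
Lens 2: 1/d_i2 = 1/(31.0) − 1/(-18.32) = 0.08684, so d_i2 = 11.52 cm; m₂ = −d_i2/d_o2 = +0.6285.
m = m₁·m₂ = (-1.697)(+0.6285) = -1.07.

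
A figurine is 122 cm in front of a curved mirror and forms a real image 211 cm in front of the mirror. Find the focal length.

f = 77.3 cm (concave)

Real image ⇒ d_i = +211 cm.
1/f = 1/d_o + 1/d_i = 1/(122) + 1/(211) = 0.01294, so f = 77.3 cm.
Since f is positive, the curved mirror is concave.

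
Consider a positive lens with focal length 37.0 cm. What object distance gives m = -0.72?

m = −d_i/d_o ⇒ d_i = −m·d_o.
1/f = 1/d_o + 1/d_i = 1/d_o − 1/(m·d_o) = (1 − 1/m)/d_o, so d_o = f(1 − 1/m) = (37.00)(1 − 1/(-0.72)) = 88.4 cm.

88.4 cm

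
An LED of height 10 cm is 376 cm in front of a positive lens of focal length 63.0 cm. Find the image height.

2.01 cm

1/d_i = 1/f − 1/d_o = 1/(63.00) − 1/(376) = 0.01321, so d_i = 75.68 cm.
m = −d_i/d_o = -0.2013.
|h_i| = |m|·h_o = 0.2013 × 10 = 2.01 cm. The image is real, inverted and reduced, on the far side of the lens.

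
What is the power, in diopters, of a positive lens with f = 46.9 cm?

f = 46.9 cm = 0.469 m.
P = 1/f = 1/(0.469 m) = +2.13 D.

P = +2.13 D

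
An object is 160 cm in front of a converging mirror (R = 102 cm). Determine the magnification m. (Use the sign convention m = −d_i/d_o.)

m = -0.468

f = R/2 = 102/2 = 51.00 cm.
1/d_i = 1/f − 1/d_o = 1/(51.00) − 1/(160) = 0.01336, so d_i = 74.86 cm.
m = −d_i/d_o = −(74.86)/(160) = -0.468.
The image is real, inverted and reduced, in front of the mirror.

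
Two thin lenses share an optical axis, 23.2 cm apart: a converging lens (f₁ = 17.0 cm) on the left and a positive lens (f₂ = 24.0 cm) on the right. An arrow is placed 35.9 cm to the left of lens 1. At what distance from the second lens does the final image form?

6.59 cm

Lens 1: 1/d_i1 = 1/f₁ − 1/d_o1 = 1/(17.0) − 1/(35.9) = 0.03097, so d_i1 = 32.29 cm.
The intermediate image is 32.29 cm to the right of lens 1, which lies 9.090 cm to the right of lens 2 — a virtual object — so d_o2 = −9.090 cm.
Lens 2: 1/d_i2 = 1/f₂ − 1/d_o2 = 1/(24.0) − 1/(-9.090) = 0.1517, so d_i2 = 6.59 cm.
The final image is real, 6.59 cm to the right of lens 2 (overall magnification ≈ -0.65).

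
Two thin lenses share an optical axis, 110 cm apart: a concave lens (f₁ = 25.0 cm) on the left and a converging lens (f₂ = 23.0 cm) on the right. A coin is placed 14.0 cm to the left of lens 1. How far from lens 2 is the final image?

Lens 1 is diverging, so f₁ = −25.0 cm.
Lens 1: 1/d_i1 = 1/f₁ − 1/d_o1 = 1/(-25.0) − 1/(14.0) = -0.1114, so d_i1 = -8.974 cm.
The intermediate image is 8.974 cm to the left of lens 1 (virtual), which is 110 − (-8.974) = 119.0 cm to the left of lens 2, so d_o2 = +119.0 cm.
Lens 2: 1/d_i2 = 1/f₂ − 1/d_o2 = 1/(23.0) − 1/(119.0) = 0.03507, so d_i2 = 28.5 cm.
The final image is real, 28.5 cm to the right of lens 2 (overall magnification ≈ -0.15).

28.5 cm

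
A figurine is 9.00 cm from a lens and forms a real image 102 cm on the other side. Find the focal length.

Real image ⇒ d_i = +102 cm.
1/f = 1/d_o + 1/d_i = 1/(9.00) + 1/(102) = 0.1209, so f = 8.27 cm.
Since f is positive, the lens is converging.

f = 8.27 cm (converging)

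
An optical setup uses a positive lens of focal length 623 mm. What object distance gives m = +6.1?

521 mm

m = −d_i/d_o ⇒ d_i = −m·d_o.
1/f = 1/d_o + 1/d_i = 1/d_o − 1/(m·d_o) = (1 − 1/m)/d_o, so d_o = f(1 − 1/m) = (623.0)(1 − 1/(+6.1)) = 521 mm.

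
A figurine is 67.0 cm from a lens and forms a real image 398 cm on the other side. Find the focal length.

f = 57.3 cm (converging)

Real image ⇒ d_i = +398 cm.
1/f = 1/d_o + 1/d_i = 1/(67.0) + 1/(398) = 0.01744, so f = 57.3 cm.
Since f is positive, the lens is converging.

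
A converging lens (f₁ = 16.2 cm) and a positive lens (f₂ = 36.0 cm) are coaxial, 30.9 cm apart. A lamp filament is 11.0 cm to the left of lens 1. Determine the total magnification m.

Lens 1: 1/d_i1 = 1/(16.2) − 1/(11.0) = -0.02918, so d_i1 = -34.27 cm; m₁ = −d_i1/d_o1 = +3.115.
d_o2 = 30.9 − (-34.27) = 65.17 cm.
Lens 2: 1/d_i2 = 1/(36.0) − 1/(65.17) = 0.01243, so d_i2 = 80.43 cm; m₂ = −d_i2/d_o2 = -1.234.
m = m₁·m₂ = (+3.115)(-1.234) = -3.84.

m = -3.84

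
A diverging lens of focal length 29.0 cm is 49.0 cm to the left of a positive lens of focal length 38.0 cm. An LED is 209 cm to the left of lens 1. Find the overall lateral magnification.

m = -0.127

f₁ = −29.0 cm (diverging).
Lens 1: 1/d_i1 = 1/(-29.0) − 1/(209) = -0.03927, so d_i1 = -25.47 cm; m₁ = −d_i1/d_o1 = +0.1219.
d_o2 = 49.0 − (-25.47) = 74.47 cm.
Lens 2: 1/d_i2 = 1/(38.0) − 1/(74.47) = 0.01289, so d_i2 = 77.59 cm; m₂ = −d_i2/d_o2 = -1.042.
m = m₁·m₂ = (+0.1219)(-1.042) = -0.127.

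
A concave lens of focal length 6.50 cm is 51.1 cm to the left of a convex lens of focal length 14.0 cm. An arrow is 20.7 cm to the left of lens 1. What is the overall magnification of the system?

m = -0.0796

f₁ = −6.50 cm (diverging).
Lens 1: 1/d_i1 = 1/(-6.50) − 1/(20.7) = -0.2022, so d_i1 = -4.947 cm; m₁ = −d_i1/d_o1 = +0.2390.
d_o2 = 51.1 − (-4.947) = 56.05 cm.
Lens 2: 1/d_i2 = 1/(14.0) − 1/(56.05) = 0.05359, so d_i2 = 18.66 cm; m₂ = −d_i2/d_o2 = -0.3329.
m = m₁·m₂ = (+0.2390)(-0.3329) = -0.0796.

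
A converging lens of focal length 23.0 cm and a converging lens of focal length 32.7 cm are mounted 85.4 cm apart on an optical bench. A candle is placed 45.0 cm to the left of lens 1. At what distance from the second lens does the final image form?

Lens 1: 1/d_i1 = 1/f₁ − 1/d_o1 = 1/(23.0) − 1/(45.0) = 0.02126, so d_i1 = 47.05 cm.
The intermediate image is 47.05 cm to the right of lens 1, which is 85.4 − (47.05) = 38.35 cm to the left of lens 2, so d_o2 = +38.35 cm.
Lens 2: 1/d_i2 = 1/f₂ − 1/d_o2 = 1/(32.7) − 1/(38.35) = 0.004505, so d_i2 = 222 cm.
The final image is real, 222 cm to the right of lens 2 (overall magnification ≈ 6.0).

222 cm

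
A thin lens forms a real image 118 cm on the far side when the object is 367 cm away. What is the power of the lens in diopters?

d_i = +118 cm.
1/f = 1/d_o + 1/d_i = 1/(367) + 1/(118) = 0.01120 cm⁻¹.
f = 89.29 cm = 0.8929 m, so P = 1/f = +1.12 D.

P = +1.12 D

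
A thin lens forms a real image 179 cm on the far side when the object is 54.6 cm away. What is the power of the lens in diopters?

d_i = +179 cm.
1/f = 1/d_o + 1/d_i = 1/(54.6) + 1/(179) = 0.02390 cm⁻¹.
f = 41.84 cm = 0.4184 m, so P = 1/f = +2.39 D.

P = +2.39 D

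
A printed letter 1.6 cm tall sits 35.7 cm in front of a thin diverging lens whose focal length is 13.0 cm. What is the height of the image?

0.427 cm

For a diverging lens, f = -13.0 cm.
1/d_i = 1/f − 1/d_o = 1/(-13.00) − 1/(35.7) = -0.1049, so d_i = -9.530 cm.
m = −d_i/d_o = +0.2669.
|h_i| = |m|·h_o = 0.2669 × 1.6 = 0.427 cm. The image is virtual, upright and reduced, on the same side as the object.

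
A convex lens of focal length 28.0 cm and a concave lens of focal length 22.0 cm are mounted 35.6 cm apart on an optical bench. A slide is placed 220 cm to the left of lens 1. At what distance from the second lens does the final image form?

Lens 1: 1/d_i1 = 1/f₁ − 1/d_o1 = 1/(28.0) − 1/(220) = 0.03117, so d_i1 = 32.08 cm.
The intermediate image is 32.08 cm to the right of lens 1, which is 35.6 − (32.08) = 3.520 cm to the left of lens 2, so d_o2 = +3.520 cm.
Lens 2 is diverging, so f₂ = −22.0 cm.
Lens 2: 1/d_i2 = 1/f₂ − 1/d_o2 = 1/(-22.0) − 1/(3.520) = -0.3295, so d_i2 = -3.03 cm.
The final image is virtual, 3.03 cm to the left of lens 2 (overall magnification ≈ -0.13).

3.03 cm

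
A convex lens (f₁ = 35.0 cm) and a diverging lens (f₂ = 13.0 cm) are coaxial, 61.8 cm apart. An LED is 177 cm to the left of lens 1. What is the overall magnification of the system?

Lens 1: 1/d_i1 = 1/(35.0) − 1/(177) = 0.02292, so d_i1 = 43.63 cm; m₁ = −d_i1/d_o1 = -0.2465.
d_o2 = 61.8 − (43.63) = 18.17 cm.
f₂ = −13.0 cm (diverging).
Lens 2: 1/d_i2 = 1/(-13.0) − 1/(18.17) = -0.1320, so d_i2 = -7.578 cm; m₂ = −d_i2/d_o2 = +0.4171.
m = m₁·m₂ = (-0.2465)(+0.4171) = -0.103.

m = -0.103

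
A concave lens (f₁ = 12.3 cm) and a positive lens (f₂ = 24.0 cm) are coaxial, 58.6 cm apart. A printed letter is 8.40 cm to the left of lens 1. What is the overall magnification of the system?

m = -0.360

f₁ = −12.3 cm (diverging).
Lens 1: 1/d_i1 = 1/(-12.3) − 1/(8.40) = -0.2003, so d_i1 = -4.991 cm; m₁ = −d_i1/d_o1 = +0.5942.
d_o2 = 58.6 − (-4.991) = 63.59 cm.
Lens 2: 1/d_i2 = 1/(24.0) − 1/(63.59) = 0.02594, so d_i2 = 38.55 cm; m₂ = −d_i2/d_o2 = -0.6062.
m = m₁·m₂ = (+0.5942)(-0.6062) = -0.360.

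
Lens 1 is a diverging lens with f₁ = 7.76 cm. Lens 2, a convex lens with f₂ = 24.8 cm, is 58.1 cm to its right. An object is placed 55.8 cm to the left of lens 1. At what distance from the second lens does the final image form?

Lens 1 is diverging, so f₁ = −7.76 cm.
Lens 1: 1/d_i1 = 1/f₁ − 1/d_o1 = 1/(-7.76) − 1/(55.8) = -0.1468, so d_i1 = -6.813 cm.
The intermediate image is 6.813 cm to the left of lens 1 (virtual), which is 58.1 − (-6.813) = 64.91 cm to the left of lens 2, so d_o2 = +64.91 cm.
Lens 2: 1/d_i2 = 1/f₂ − 1/d_o2 = 1/(24.8) − 1/(64.91) = 0.02492, so d_i2 = 40.1 cm.
The final image is real, 40.1 cm to the right of lens 2 (overall magnification ≈ -0.075).

40.1 cm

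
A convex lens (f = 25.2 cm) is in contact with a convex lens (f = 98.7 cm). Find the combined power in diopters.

P₁ = 1/f₁ = 1/(0.252 m) = +3.968 D; P₂ = 1/f₂ = 1/(0.987 m) = +1.013 D.
For thin lenses in contact, P = P₁ + P₂ = (+3.968) + (+1.013) = +4.98 D.

P = +4.98 D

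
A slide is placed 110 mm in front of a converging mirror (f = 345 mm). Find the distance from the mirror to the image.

Mirror equation: 1/v = 1/f − 1/u = 1/(345.0) − 1/(110) = 0.002899 − 0.009091 = -0.006192, so v = -161 mm.
The image is virtual, upright and enlarged, behind the mirror.

161 mm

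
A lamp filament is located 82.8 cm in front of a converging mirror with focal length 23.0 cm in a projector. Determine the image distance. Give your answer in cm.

Mirror equation: 1/q = 1/f − 1/p = 1/(23.00) − 1/(82.8) = 0.04348 − 0.01208 = 0.03140, so q = 31.8 cm.
The image is real, inverted and reduced, in front of the mirror.

31.8 cm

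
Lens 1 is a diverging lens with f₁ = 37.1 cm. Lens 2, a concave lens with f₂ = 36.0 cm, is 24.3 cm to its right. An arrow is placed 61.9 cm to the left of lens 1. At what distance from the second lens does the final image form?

20.5 cm

Lens 1 is diverging, so f₁ = −37.1 cm.
Lens 1: 1/d_i1 = 1/f₁ − 1/d_o1 = 1/(-37.1) − 1/(61.9) = -0.04311, so d_i1 = -23.20 cm.
The intermediate image is 23.20 cm to the left of lens 1 (virtual), which is 24.3 − (-23.20) = 47.50 cm to the left of lens 2, so d_o2 = +47.50 cm.
Lens 2 is diverging, so f₂ = −36.0 cm.
Lens 2: 1/d_i2 = 1/f₂ − 1/d_o2 = 1/(-36.0) − 1/(47.50) = -0.04883, so d_i2 = -20.5 cm.
The final image is virtual, 20.5 cm to the left of lens 2 (overall magnification ≈ 0.16).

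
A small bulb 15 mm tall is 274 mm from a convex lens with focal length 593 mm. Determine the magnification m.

m = +1.86

1/d_i = 1/f − 1/d_o = 1/(593.0) − 1/(274) = -0.001963, so d_i = -509.3 mm.
m = −d_i/d_o = −(-509.3)/(274) = +1.86.
The image is virtual, upright and enlarged, on the same side as the object.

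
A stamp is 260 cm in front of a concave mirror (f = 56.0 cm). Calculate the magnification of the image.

m = -0.275

1/d_i = 1/f − 1/d_o = 1/(56.00) − 1/(260) = 0.01401, so d_i = 71.37 cm.
m = −d_i/d_o = −(71.37)/(260) = -0.275.
The image is real, inverted and reduced, in front of the mirror.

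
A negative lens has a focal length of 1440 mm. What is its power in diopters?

P = -0.694 D

For a negative lens, f = −1440 mm.
f = -144 cm = -1.44 m.
P = 1/f = 1/(-1.44 m) = -0.694 D.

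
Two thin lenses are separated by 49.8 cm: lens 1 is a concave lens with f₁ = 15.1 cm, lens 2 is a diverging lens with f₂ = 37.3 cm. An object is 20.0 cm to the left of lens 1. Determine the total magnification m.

f₁ = −15.1 cm (diverging).
Lens 1: 1/d_i1 = 1/(-15.1) − 1/(20.0) = -0.1162, so d_i1 = -8.604 cm; m₁ = −d_i1/d_o1 = +0.4302.
d_o2 = 49.8 − (-8.604) = 58.40 cm.
f₂ = −37.3 cm (diverging).
Lens 2: 1/d_i2 = 1/(-37.3) − 1/(58.40) = -0.04393, so d_i2 = -22.76 cm; m₂ = −d_i2/d_o2 = +0.3898.
m = m₁·m₂ = (+0.4302)(+0.3898) = +0.168.

m = +0.168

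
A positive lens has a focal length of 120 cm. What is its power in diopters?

f = 120 cm = 1.20 m.
P = 1/f = 1/(1.20 m) = +0.833 D.

P = +0.833 D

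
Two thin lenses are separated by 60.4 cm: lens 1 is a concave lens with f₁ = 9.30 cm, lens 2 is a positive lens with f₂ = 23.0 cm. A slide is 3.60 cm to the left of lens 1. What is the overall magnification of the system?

f₁ = −9.30 cm (diverging).
Lens 1: 1/d_i1 = 1/(-9.30) − 1/(3.60) = -0.3853, so d_i1 = -2.595 cm; m₁ = −d_i1/d_o1 = +0.7208.
d_o2 = 60.4 − (-2.595) = 62.99 cm.
Lens 2: 1/d_i2 = 1/(23.0) − 1/(62.99) = 0.02760, so d_i2 = 36.23 cm; m₂ = −d_i2/d_o2 = -0.5751.
m = m₁·m₂ = (+0.7208)(-0.5751) = -0.415.

m = -0.415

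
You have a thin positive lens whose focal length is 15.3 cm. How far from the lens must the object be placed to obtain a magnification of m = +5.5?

m = −d_i/d_o ⇒ d_i = −m·d_o.
1/f = 1/d_o + 1/d_i = 1/d_o − 1/(m·d_o) = (1 − 1/m)/d_o, so d_o = f(1 − 1/m) = (15.30)(1 − 1/(+5.5)) = 12.5 cm.

12.5 cm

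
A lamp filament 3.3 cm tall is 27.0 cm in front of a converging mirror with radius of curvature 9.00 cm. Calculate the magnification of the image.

m = -0.200

f = R/2 = 9.00/2 = 4.500 cm.
1/d_i = 1/f − 1/d_o = 1/(4.500) − 1/(27.0) = 0.1852, so d_i = 5.400 cm.
m = −d_i/d_o = −(5.400)/(27.0) = -0.200.
The image is real, inverted and reduced, in front of the mirror.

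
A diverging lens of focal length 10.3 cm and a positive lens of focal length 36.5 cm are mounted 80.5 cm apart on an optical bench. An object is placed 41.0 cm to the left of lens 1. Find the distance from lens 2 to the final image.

Lens 1 is diverging, so f₁ = −10.3 cm.
Lens 1: 1/d_i1 = 1/f₁ − 1/d_o1 = 1/(-10.3) − 1/(41.0) = -0.1215, so d_i1 = -8.232 cm.
The intermediate image is 8.232 cm to the left of lens 1 (virtual), which is 80.5 − (-8.232) = 88.73 cm to the left of lens 2, so d_o2 = +88.73 cm.
Lens 2: 1/d_i2 = 1/f₂ − 1/d_o2 = 1/(36.5) − 1/(88.73) = 0.01613, so d_i2 = 62.0 cm.
The final image is real, 62.0 cm to the right of lens 2 (overall magnification ≈ -0.14).

62.0 cm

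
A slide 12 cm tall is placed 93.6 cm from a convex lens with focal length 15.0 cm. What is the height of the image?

2.29 cm

1/d_i = 1/f − 1/d_o = 1/(15.00) − 1/(93.6) = 0.05598, so d_i = 17.86 cm.
m = −d_i/d_o = -0.1908.
|h_i| = |m|·h_o = 0.1908 × 12 = 2.29 cm. The image is real, inverted and reduced, on the far side of the lens.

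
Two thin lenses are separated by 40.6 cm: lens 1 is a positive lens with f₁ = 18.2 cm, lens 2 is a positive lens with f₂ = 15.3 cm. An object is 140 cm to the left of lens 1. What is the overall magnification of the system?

m = +0.522

Lens 1: 1/d_i1 = 1/(18.2) − 1/(140) = 0.04780, so d_i1 = 20.92 cm; m₁ = −d_i1/d_o1 = -0.1494.
d_o2 = 40.6 − (20.92) = 19.68 cm.
Lens 2: 1/d_i2 = 1/(15.3) − 1/(19.68) = 0.01455, so d_i2 = 68.75 cm; m₂ = −d_i2/d_o2 = -3.493.
m = m₁·m₂ = (-0.1494)(-3.493) = +0.522.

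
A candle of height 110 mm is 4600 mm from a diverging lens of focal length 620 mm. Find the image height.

13.1 mm

For a diverging lens, f = -620 mm.
1/d_i = 1/f − 1/d_o = 1/(-620.0) − 1/(4600) = -0.001830, so d_i = -546.4 mm.
m = −d_i/d_o = +0.1188.
|h_i| = |m|·h_o = 0.1188 × 110 = 13.1 mm. The image is virtual, upright and reduced, on the same side as the object.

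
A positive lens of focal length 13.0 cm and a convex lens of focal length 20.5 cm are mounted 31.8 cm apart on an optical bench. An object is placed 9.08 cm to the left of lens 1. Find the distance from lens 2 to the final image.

30.6 cm

Lens 1: 1/d_i1 = 1/f₁ − 1/d_o1 = 1/(13.0) − 1/(9.08) = -0.03321, so d_i1 = -30.11 cm.
The intermediate image is 30.11 cm to the left of lens 1 (virtual), which is 31.8 − (-30.11) = 61.91 cm to the left of lens 2, so d_o2 = +61.91 cm.
Lens 2: 1/d_i2 = 1/f₂ − 1/d_o2 = 1/(20.5) − 1/(61.91) = 0.03263, so d_i2 = 30.6 cm.
The final image is real, 30.6 cm to the right of lens 2 (overall magnification ≈ -1.6).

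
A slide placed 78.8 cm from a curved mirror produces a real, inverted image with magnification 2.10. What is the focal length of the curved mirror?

m = −d_i/d_o ⇒ d_i = −m·d_o = −(-2.10)·(78.8) = 165.5 cm.
1/f = 1/d_o + 1/d_i = 1/(78.8) + 1/(165.5) = 0.01873, so f = 53.4 cm.
Since f is positive, the curved mirror is concave.

f = 53.4 cm (concave)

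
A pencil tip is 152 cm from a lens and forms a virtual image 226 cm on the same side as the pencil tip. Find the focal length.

Virtual image ⇒ d_i = −226 cm.
1/f = 1/d_o + 1/d_i = 1/(152) + 1/(-226) = 0.002154, so f = 464 cm.
Since f is positive, the lens is converging.

f = 464 cm (converging)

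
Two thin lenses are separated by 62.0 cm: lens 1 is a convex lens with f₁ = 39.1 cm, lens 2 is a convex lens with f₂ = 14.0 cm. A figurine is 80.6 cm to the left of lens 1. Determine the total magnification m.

Lens 1: 1/d_i1 = 1/(39.1) − 1/(80.6) = 0.01317, so d_i1 = 75.94 cm; m₁ = −d_i1/d_o1 = -0.9422.
d_o2 = 62.0 − (75.94) = -13.94 cm (virtual object).
Lens 2: 1/d_i2 = 1/(14.0) − 1/(-13.94) = 0.1432, so d_i2 = 6.985 cm; m₂ = −d_i2/d_o2 = +0.5011.
m = m₁·m₂ = (-0.9422)(+0.5011) = -0.472.

m = -0.472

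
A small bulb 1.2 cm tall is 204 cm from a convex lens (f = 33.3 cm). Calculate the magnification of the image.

m = -0.195

1/d_i = 1/f − 1/d_o = 1/(33.30) − 1/(204) = 0.02513, so d_i = 39.80 cm.
m = −d_i/d_o = −(39.80)/(204) = -0.195.
The image is real, inverted and reduced, on the far side of the lens.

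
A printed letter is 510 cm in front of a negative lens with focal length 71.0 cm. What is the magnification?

m = +0.122

For a negative lens, f = -71.0 cm.
1/d_i = 1/f − 1/d_o = 1/(-71.00) − 1/(510) = -0.01605, so d_i = -62.32 cm.
m = −d_i/d_o = −(-62.32)/(510) = +0.122.
The image is virtual, upright and reduced, on the same side as the object.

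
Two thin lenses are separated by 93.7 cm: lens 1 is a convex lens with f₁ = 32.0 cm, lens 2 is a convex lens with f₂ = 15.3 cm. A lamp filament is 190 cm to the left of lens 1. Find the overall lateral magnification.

m = +0.0776

Lens 1: 1/d_i1 = 1/(32.0) − 1/(190) = 0.02599, so d_i1 = 38.48 cm; m₁ = −d_i1/d_o1 = -0.2025.
d_o2 = 93.7 − (38.48) = 55.22 cm.
Lens 2: 1/d_i2 = 1/(15.3) − 1/(55.22) = 0.04725, so d_i2 = 21.16 cm; m₂ = −d_i2/d_o2 = -0.3833.
m = m₁·m₂ = (-0.2025)(-0.3833) = +0.0776.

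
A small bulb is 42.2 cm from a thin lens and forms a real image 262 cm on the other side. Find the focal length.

Real image ⇒ d_i = +262 cm.
1/f = 1/d_o + 1/d_i = 1/(42.2) + 1/(262) = 0.02751, so f = 36.3 cm.
Since f is positive, the thin lens is converging.

f = 36.3 cm (converging)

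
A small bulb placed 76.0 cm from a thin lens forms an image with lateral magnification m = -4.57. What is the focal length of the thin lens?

m = −d_i/d_o ⇒ d_i = −m·d_o = −(-4.57)·(76.0) = 347.3 cm.
1/f = 1/d_o + 1/d_i = 1/(76.0) + 1/(347.3) = 0.01604, so f = 62.4 cm.
Since f is positive, the thin lens is converging.

f = 62.4 cm (converging)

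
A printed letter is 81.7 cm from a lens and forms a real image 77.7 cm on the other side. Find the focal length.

f = 39.8 cm (converging)

Real image ⇒ d_i = +77.7 cm.
1/f = 1/d_o + 1/d_i = 1/(81.7) + 1/(77.7) = 0.02511, so f = 39.8 cm.
Since f is positive, the lens is converging.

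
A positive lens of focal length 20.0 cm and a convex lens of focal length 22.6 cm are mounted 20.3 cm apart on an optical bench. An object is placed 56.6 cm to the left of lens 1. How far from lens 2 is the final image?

Lens 1: 1/d_i1 = 1/f₁ − 1/d_o1 = 1/(20.0) − 1/(56.6) = 0.03233, so d_i1 = 30.93 cm.
The intermediate image is 30.93 cm to the right of lens 1, which lies 10.63 cm to the right of lens 2 — a virtual object — so d_o2 = −10.63 cm.
Lens 2: 1/d_i2 = 1/f₂ − 1/d_o2 = 1/(22.6) − 1/(-10.63) = 0.1383, so d_i2 = 7.23 cm.
The final image is real, 7.23 cm to the right of lens 2 (overall magnification ≈ -0.37).

7.23 cm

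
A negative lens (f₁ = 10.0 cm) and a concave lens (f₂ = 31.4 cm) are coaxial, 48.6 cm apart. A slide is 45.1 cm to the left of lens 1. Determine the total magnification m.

m = +0.0646

f₁ = −10.0 cm (diverging).
Lens 1: 1/d_i1 = 1/(-10.0) − 1/(45.1) = -0.1222, so d_i1 = -8.185 cm; m₁ = −d_i1/d_o1 = +0.1815.
d_o2 = 48.6 − (-8.185) = 56.79 cm.
f₂ = −31.4 cm (diverging).
Lens 2: 1/d_i2 = 1/(-31.4) − 1/(56.79) = -0.04946, so d_i2 = -20.22 cm; m₂ = −d_i2/d_o2 = +0.3560.
m = m₁·m₂ = (+0.1815)(+0.3560) = +0.0646.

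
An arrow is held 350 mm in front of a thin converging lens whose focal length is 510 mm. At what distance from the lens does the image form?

Thin-lens equation: 1/s_i = 1/f − 1/s_o = 1/(510.0) − 1/(350) = 0.001961 − 0.002857 = -0.0008964, so s_i = -1120 mm.
The image is virtual, upright and enlarged, on the same side as the object.

1120 mm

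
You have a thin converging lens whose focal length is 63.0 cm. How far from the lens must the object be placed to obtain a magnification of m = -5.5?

m = −d_i/d_o ⇒ d_i = −m·d_o.
1/f = 1/d_o + 1/d_i = 1/d_o − 1/(m·d_o) = (1 − 1/m)/d_o, so d_o = f(1 − 1/m) = (63.00)(1 − 1/(-5.5)) = 74.5 cm.

74.5 cm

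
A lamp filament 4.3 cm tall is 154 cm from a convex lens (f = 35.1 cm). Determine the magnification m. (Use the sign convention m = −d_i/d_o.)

1/d_i = 1/f − 1/d_o = 1/(35.10) − 1/(154) = 0.02200, so d_i = 45.46 cm.
m = −d_i/d_o = −(45.46)/(154) = -0.295.
The image is real, inverted and reduced, on the far side of the lens.

m = -0.295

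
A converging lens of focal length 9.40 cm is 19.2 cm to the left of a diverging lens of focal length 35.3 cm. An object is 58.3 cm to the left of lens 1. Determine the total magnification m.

Lens 1: 1/d_i1 = 1/(9.40) − 1/(58.3) = 0.08923, so d_i1 = 11.21 cm; m₁ = −d_i1/d_o1 = -0.1923.
d_o2 = 19.2 − (11.21) = 7.990 cm.
f₂ = −35.3 cm (diverging).
Lens 2: 1/d_i2 = 1/(-35.3) − 1/(7.990) = -0.1535, so d_i2 = -6.515 cm; m₂ = −d_i2/d_o2 = +0.8154.
m = m₁·m₂ = (-0.1923)(+0.8154) = -0.157.

m = -0.157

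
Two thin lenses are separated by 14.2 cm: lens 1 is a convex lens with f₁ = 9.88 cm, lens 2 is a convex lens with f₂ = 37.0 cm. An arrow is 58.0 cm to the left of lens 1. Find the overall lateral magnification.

m = -0.219

Lens 1: 1/d_i1 = 1/(9.88) − 1/(58.0) = 0.08397, so d_i1 = 11.91 cm; m₁ = −d_i1/d_o1 = -0.2053.
d_o2 = 14.2 − (11.91) = 2.290 cm.
Lens 2: 1/d_i2 = 1/(37.0) − 1/(2.290) = -0.4097, so d_i2 = -2.441 cm; m₂ = −d_i2/d_o2 = +1.066.
m = m₁·m₂ = (-0.2053)(+1.066) = -0.219.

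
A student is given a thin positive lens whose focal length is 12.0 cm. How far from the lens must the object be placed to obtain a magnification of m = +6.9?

m = −d_i/d_o ⇒ d_i = −m·d_o.
1/f = 1/d_o + 1/d_i = 1/d_o − 1/(m·d_o) = (1 − 1/m)/d_o, so d_o = f(1 − 1/m) = (12.00)(1 − 1/(+6.9)) = 10.3 cm.

10.3 cm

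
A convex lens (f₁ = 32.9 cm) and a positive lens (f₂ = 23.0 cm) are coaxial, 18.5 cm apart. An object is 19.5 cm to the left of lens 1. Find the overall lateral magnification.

Lens 1: 1/d_i1 = 1/(32.9) − 1/(19.5) = -0.02089, so d_i1 = -47.88 cm; m₁ = −d_i1/d_o1 = +2.455.
d_o2 = 18.5 − (-47.88) = 66.38 cm.
Lens 2: 1/d_i2 = 1/(23.0) − 1/(66.38) = 0.02841, so d_i2 = 35.19 cm; m₂ = −d_i2/d_o2 = -0.5302.
m = m₁·m₂ = (+2.455)(-0.5302) = -1.30.

m = -1.30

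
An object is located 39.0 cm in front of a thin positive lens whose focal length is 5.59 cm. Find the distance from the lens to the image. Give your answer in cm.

6.53 cm

Thin-lens equation: 1/s_i = 1/f − 1/s_o = 1/(5.590) − 1/(39.0) = 0.1789 − 0.02564 = 0.1532, so s_i = 6.53 cm.
The image is real, inverted and reduced, on the far side of the lens.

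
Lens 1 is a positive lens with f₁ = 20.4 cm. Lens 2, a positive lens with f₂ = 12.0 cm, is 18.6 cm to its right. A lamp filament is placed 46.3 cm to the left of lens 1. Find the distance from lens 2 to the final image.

7.18 cm

Lens 1: 1/d_i1 = 1/f₁ − 1/d_o1 = 1/(20.4) − 1/(46.3) = 0.02742, so d_i1 = 36.47 cm.
The intermediate image is 36.47 cm to the right of lens 1, which lies 17.87 cm to the right of lens 2 — a virtual object — so d_o2 = −17.87 cm.
Lens 2: 1/d_i2 = 1/f₂ − 1/d_o2 = 1/(12.0) − 1/(-17.87) = 0.1393, so d_i2 = 7.18 cm.
The final image is real, 7.18 cm to the right of lens 2 (overall magnification ≈ -0.32).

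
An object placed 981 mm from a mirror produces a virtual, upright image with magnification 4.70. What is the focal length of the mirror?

f = 1250 mm (concave)

m = −d_i/d_o ⇒ d_i = −m·d_o = −(+4.70)·(981) = -4611 mm.
1/f = 1/d_o + 1/d_i = 1/(981) + 1/(-4611) = 0.0008025, so f = 1250 mm.
Since f is positive, the mirror is concave.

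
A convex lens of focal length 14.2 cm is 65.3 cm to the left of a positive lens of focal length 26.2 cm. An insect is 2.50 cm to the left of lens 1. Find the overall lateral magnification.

m = -0.755

Lens 1: 1/d_i1 = 1/(14.2) − 1/(2.50) = -0.3296, so d_i1 = -3.034 cm; m₁ = −d_i1/d_o1 = +1.214.
d_o2 = 65.3 − (-3.034) = 68.33 cm.
Lens 2: 1/d_i2 = 1/(26.2) − 1/(68.33) = 0.02353, so d_i2 = 42.49 cm; m₂ = −d_i2/d_o2 = -0.6219.
m = m₁·m₂ = (+1.214)(-0.6219) = -0.755.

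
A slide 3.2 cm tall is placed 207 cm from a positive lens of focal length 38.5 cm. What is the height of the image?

0.731 cm

1/d_i = 1/f − 1/d_o = 1/(38.50) − 1/(207) = 0.02114, so d_i = 47.30 cm.
m = −d_i/d_o = -0.2285.
|h_i| = |m|·h_o = 0.2285 × 3.2 = 0.731 cm. The image is real, inverted and reduced, on the far side of the lens.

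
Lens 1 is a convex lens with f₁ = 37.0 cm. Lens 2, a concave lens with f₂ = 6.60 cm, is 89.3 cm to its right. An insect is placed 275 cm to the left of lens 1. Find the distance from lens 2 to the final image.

5.78 cm

Lens 1: 1/d_i1 = 1/f₁ − 1/d_o1 = 1/(37.0) − 1/(275) = 0.02339, so d_i1 = 42.75 cm.
The intermediate image is 42.75 cm to the right of lens 1, which is 89.3 − (42.75) = 46.55 cm to the left of lens 2, so d_o2 = +46.55 cm.
Lens 2 is diverging, so f₂ = −6.60 cm.
Lens 2: 1/d_i2 = 1/f₂ − 1/d_o2 = 1/(-6.60) − 1/(46.55) = -0.1730, so d_i2 = -5.78 cm.
The final image is virtual, 5.78 cm to the left of lens 2 (overall magnification ≈ -0.019).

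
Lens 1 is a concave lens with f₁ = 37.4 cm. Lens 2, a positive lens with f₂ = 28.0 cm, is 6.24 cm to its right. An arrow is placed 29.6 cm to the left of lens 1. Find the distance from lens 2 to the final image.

Lens 1 is diverging, so f₁ = −37.4 cm.
Lens 1: 1/d_i1 = 1/f₁ − 1/d_o1 = 1/(-37.4) − 1/(29.6) = -0.06052, so d_i1 = -16.52 cm.
The intermediate image is 16.52 cm to the left of lens 1 (virtual), which is 6.24 − (-16.52) = 22.76 cm to the left of lens 2, so d_o2 = +22.76 cm.
Lens 2: 1/d_i2 = 1/f₂ − 1/d_o2 = 1/(28.0) − 1/(22.76) = -0.008222, so d_i2 = -122 cm.
The final image is virtual, 122 cm to the left of lens 2 (overall magnification ≈ 3.0).

122 cm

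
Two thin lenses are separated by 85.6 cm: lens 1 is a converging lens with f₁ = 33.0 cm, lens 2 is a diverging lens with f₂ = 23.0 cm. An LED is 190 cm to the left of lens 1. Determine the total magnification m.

m = -0.0704

Lens 1: 1/d_i1 = 1/(33.0) − 1/(190) = 0.02504, so d_i1 = 39.94 cm; m₁ = −d_i1/d_o1 = -0.2102.
d_o2 = 85.6 − (39.94) = 45.66 cm.
f₂ = −23.0 cm (diverging).
Lens 2: 1/d_i2 = 1/(-23.0) − 1/(45.66) = -0.06538, so d_i2 = -15.30 cm; m₂ = −d_i2/d_o2 = +0.3350.
m = m₁·m₂ = (-0.2102)(+0.3350) = -0.0704.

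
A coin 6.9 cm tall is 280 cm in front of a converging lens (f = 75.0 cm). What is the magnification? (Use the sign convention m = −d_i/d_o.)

m = -0.366

1/d_i = 1/f − 1/d_o = 1/(75.00) − 1/(280) = 0.009762, so d_i = 102.4 cm.
m = −d_i/d_o = −(102.4)/(280) = -0.366.
The image is real, inverted and reduced, on the far side of the lens.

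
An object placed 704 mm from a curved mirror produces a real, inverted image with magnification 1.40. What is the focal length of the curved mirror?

m = −d_i/d_o ⇒ d_i = −m·d_o = −(-1.40)·(704) = 985.6 mm.
1/f = 1/d_o + 1/d_i = 1/(704) + 1/(985.6) = 0.002435, so f = 411 mm.
Since f is positive, the curved mirror is concave.

f = 411 mm (concave)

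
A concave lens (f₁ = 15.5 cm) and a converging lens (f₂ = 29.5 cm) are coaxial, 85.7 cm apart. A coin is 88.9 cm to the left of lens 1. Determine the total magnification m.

f₁ = −15.5 cm (diverging).
Lens 1: 1/d_i1 = 1/(-15.5) − 1/(88.9) = -0.07576, so d_i1 = -13.20 cm; m₁ = −d_i1/d_o1 = +0.1485.
d_o2 = 85.7 − (-13.20) = 98.90 cm.
Lens 2: 1/d_i2 = 1/(29.5) − 1/(98.90) = 0.02379, so d_i2 = 42.04 cm; m₂ = −d_i2/d_o2 = -0.4251.
m = m₁·m₂ = (+0.1485)(-0.4251) = -0.0631.

m = -0.0631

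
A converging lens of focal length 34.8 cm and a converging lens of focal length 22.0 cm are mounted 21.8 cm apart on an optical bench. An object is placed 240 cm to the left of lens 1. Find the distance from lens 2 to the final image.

Lens 1: 1/d_i1 = 1/f₁ − 1/d_o1 = 1/(34.8) − 1/(240) = 0.02457, so d_i1 = 40.70 cm.
The intermediate image is 40.70 cm to the right of lens 1, which lies 18.90 cm to the right of lens 2 — a virtual object — so d_o2 = −18.90 cm.
Lens 2: 1/d_i2 = 1/f₂ − 1/d_o2 = 1/(22.0) − 1/(-18.90) = 0.09836, so d_i2 = 10.2 cm.
The final image is real, 10.2 cm to the right of lens 2 (overall magnification ≈ -0.091).

10.2 cm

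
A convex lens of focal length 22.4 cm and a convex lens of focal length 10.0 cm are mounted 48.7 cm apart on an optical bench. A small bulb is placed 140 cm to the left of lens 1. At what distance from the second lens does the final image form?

Lens 1: 1/d_i1 = 1/f₁ − 1/d_o1 = 1/(22.4) − 1/(140) = 0.03750, so d_i1 = 26.67 cm.
The intermediate image is 26.67 cm to the right of lens 1, which is 48.7 − (26.67) = 22.03 cm to the left of lens 2, so d_o2 = +22.03 cm.
Lens 2: 1/d_i2 = 1/f₂ − 1/d_o2 = 1/(10.0) − 1/(22.03) = 0.05461, so d_i2 = 18.3 cm.
The final image is real, 18.3 cm to the right of lens 2 (overall magnification ≈ 0.16).

18.3 cm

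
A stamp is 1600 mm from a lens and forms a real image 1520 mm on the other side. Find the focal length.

Real image ⇒ d_i = +1520 mm.
1/f = 1/d_o + 1/d_i = 1/(1600) + 1/(1520) = 0.001283, so f = 779 mm.
Since f is positive, the lens is converging.

f = 779 mm (converging)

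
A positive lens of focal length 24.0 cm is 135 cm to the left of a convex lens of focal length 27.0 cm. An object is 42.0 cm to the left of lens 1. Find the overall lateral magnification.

m = +0.692

Lens 1: 1/d_i1 = 1/(24.0) − 1/(42.0) = 0.01786, so d_i1 = 56.00 cm; m₁ = −d_i1/d_o1 = -1.333.
d_o2 = 135 − (56.00) = 79.00 cm.
Lens 2: 1/d_i2 = 1/(27.0) − 1/(79.00) = 0.02438, so d_i2 = 41.02 cm; m₂ = −d_i2/d_o2 = -0.5192.
m = m₁·m₂ = (-1.333)(-0.5192) = +0.692.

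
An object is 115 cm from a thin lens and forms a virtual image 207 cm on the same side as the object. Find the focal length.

Virtual image ⇒ d_i = −207 cm.
1/f = 1/d_o + 1/d_i = 1/(115) + 1/(-207) = 0.003865, so f = 259 cm.
Since f is positive, the thin lens is converging.

f = 259 cm (converging)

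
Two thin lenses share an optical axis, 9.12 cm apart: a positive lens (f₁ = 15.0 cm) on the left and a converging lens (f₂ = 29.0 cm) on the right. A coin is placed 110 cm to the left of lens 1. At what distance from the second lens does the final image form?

6.42 cm

Lens 1: 1/d_i1 = 1/f₁ − 1/d_o1 = 1/(15.0) − 1/(110) = 0.05758, so d_i1 = 17.37 cm.
The intermediate image is 17.37 cm to the right of lens 1, which lies 8.250 cm to the right of lens 2 — a virtual object — so d_o2 = −8.250 cm.
Lens 2: 1/d_i2 = 1/f₂ − 1/d_o2 = 1/(29.0) − 1/(-8.250) = 0.1557, so d_i2 = 6.42 cm.
The final image is real, 6.42 cm to the right of lens 2 (overall magnification ≈ -0.12).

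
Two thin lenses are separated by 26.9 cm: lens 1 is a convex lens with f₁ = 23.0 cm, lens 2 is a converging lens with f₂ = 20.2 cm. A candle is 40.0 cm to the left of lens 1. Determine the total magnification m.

Lens 1: 1/d_i1 = 1/(23.0) − 1/(40.0) = 0.01848, so d_i1 = 54.12 cm; m₁ = −d_i1/d_o1 = -1.353.
d_o2 = 26.9 − (54.12) = -27.22 cm (virtual object).
Lens 2: 1/d_i2 = 1/(20.2) − 1/(-27.22) = 0.08624, so d_i2 = 11.60 cm; m₂ = −d_i2/d_o2 = +0.4260.
m = m₁·m₂ = (-1.353)(+0.4260) = -0.576.

m = -0.576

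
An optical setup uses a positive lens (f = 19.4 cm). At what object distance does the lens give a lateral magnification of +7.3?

m = −d_i/d_o ⇒ d_i = −m·d_o.
1/f = 1/d_o + 1/d_i = 1/d_o − 1/(m·d_o) = (1 − 1/m)/d_o, so d_o = f(1 − 1/m) = (19.40)(1 − 1/(+7.3)) = 16.7 cm.

16.7 cm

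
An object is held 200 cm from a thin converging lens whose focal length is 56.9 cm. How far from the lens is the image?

79.5 cm

Thin-lens equation: 1/q = 1/f − 1/p = 1/(56.90) − 1/(200) = 0.01757 − 0.005000 = 0.01257, so q = 79.5 cm.
The image is real, inverted and reduced, on the far side of the lens.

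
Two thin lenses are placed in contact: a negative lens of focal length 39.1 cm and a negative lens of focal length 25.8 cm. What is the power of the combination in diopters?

P₁ = 1/f₁ = 1/(-0.391 m) = -2.558 D; P₂ = 1/f₂ = 1/(-0.258 m) = -3.876 D.
For thin lenses in contact, P = P₁ + P₂ = (-2.558) + (-3.876) = -6.43 D.

P = -6.43 D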